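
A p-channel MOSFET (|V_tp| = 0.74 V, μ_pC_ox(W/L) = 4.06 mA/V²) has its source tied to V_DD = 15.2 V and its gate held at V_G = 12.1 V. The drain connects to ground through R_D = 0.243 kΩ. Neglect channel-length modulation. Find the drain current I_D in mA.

V_SG = V_DD − V_G = 15.2 − 12.1 = 3.1 V, so V_ov = 3.1 − 0.74 = 2.36 V.
Assume saturation: I_D = ½ k_p V_ov² = 0.5 × 4.06 × 2.36² = 11.3 mA, giving V_SD = V_DD − I_D R_D = 15.2 − 11.3 × 0.243 = 12.5 V.
V_SD = 12.5 V ≥ V_ov = 2.36 V, confirming saturation.

I_D = 11.3 mA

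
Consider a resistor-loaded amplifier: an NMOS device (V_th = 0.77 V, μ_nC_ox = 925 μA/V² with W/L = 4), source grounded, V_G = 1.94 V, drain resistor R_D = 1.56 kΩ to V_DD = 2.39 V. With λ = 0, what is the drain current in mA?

I_D = 1.30 mA

V_GS = V_G = 1.94 V, so V_ov = 1.94 − 0.77 = 1.17 V.
k_n = μ_nC_ox · (W/L) = 3.7 mA/V².
Assume saturation: I_D = ½ k_n V_ov² = 0.5 × 3.7 × 1.17² = 2.53 mA, giving V_DS = V_DD − I_D R_D = 2.39 − 2.53 × 1.56 = -1.56 V.
But -1.56 V < V_ov = 1.17 V, so the device is actually in triode.
In triode I_D = k_n[V_ov V_DS − ½ V_DS²] and I_D = (V_DD − V_DS)/R_D. Equating: 2.89 V_DS² − 7.753 V_DS + 2.39 = 0, giving V_DS = 0.355 V (the root below V_ov).
I_D = (2.39 − 0.355) / 1.56 = 1.3 mA.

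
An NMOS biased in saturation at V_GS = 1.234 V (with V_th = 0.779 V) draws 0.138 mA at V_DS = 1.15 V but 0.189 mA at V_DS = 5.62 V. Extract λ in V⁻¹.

With V_GS fixed, I_D ∝ (1 + λ V_DS) in saturation, so I_D2/I_D1 = (1 + λ V_DS2)/(1 + λ V_DS1).
0.189/0.138 = 1.37 = (1 + 5.62 λ)/(1 + 1.15 λ).
Solving: λ (I_D1 V_DS2 − I_D2 V_DS1) = I_D2 − I_D1, so λ = (0.189 − 0.138) / (0.138 × 5.62 − 0.189 × 1.15) = 0.051 / 0.558 = 0.0914 V⁻¹.

λ = 0.0914 V⁻¹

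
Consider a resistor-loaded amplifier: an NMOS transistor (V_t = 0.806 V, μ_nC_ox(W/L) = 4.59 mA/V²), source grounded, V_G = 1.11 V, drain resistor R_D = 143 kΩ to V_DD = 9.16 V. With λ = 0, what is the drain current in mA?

I_D = 0.0637 mA

V_GS = V_G = 1.11 V, so V_ov = 1.11 − 0.806 = 0.304 V.
Assume saturation: I_D = ½ k_n V_ov² = 0.5 × 4.59 × 0.304² = 0.212 mA, giving V_DS = V_DD − I_D R_D = 9.16 − 0.212 × 143 = -21.2 V.
But -21.2 V < V_ov = 0.304 V, so the device is actually in triode.
In triode I_D = k_n[V_ov V_DS − ½ V_DS²] and I_D = (V_DD − V_DS)/R_D. Equating: 328 V_DS² − 200.5 V_DS + 9.16 = 0, giving V_DS = 0.0497 V (the root below V_ov).
I_D = (9.16 − 0.0497) / 143 = 0.0637 mA.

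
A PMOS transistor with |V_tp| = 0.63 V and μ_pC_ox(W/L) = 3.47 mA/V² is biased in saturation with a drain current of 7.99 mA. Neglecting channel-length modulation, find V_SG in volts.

In saturation I_D = ½ k_p (V_SG − |V_tp|)², so V_SG − |V_tp| = √(2 I_D / k_p) = √(2 × 7.99 / 3.47) = 2.15 V.
V_SG = 0.63 + 2.15 = 2.78 V.

V_SG = 2.78 V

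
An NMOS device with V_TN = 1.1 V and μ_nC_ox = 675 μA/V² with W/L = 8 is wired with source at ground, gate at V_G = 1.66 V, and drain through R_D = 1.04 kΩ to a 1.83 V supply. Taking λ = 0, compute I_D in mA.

I_D = 0.847 mA

V_GS = V_G = 1.66 V, so V_ov = 1.66 − 1.1 = 0.56 V.
k_n = μ_nC_ox · (W/L) = 5.4 mA/V².
Assume saturation: I_D = ½ k_n V_ov² = 0.5 × 5.4 × 0.56² = 0.847 mA, giving V_DS = V_DD − I_D R_D = 1.83 − 0.847 × 1.04 = 0.949 V.
V_DS = 0.949 V ≥ V_ov = 0.56 V, confirming saturation.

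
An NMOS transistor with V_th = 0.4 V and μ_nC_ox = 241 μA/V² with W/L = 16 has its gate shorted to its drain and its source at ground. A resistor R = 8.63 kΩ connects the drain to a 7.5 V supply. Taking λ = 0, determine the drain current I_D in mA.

With gate tied to drain, V_GS = V_DS ≥ V_GS − V_th, so the device is in saturation.
k_n = μ_nC_ox · (W/L) = 3.856 mA/V².
KCL at the drain: ½ k_n (V_GS − V_th)² = (V_DD − V_GS)/R.
Let x = V_GS − 0.4. Then 16.6 x² + x − 7.1 = 0, giving x = 0.624 V (positive root), so V_GS = 1.02 V.
I_D = (V_DD − V_GS)/R = (7.5 − 1.02) / 8.63 = 0.75 mA.

I_D = 0.750 mA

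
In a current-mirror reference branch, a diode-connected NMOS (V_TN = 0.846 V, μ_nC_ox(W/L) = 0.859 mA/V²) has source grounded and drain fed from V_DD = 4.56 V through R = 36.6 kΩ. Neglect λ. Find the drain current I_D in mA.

I_D = 0.0890 mA

With gate tied to drain, V_GS = V_DS ≥ V_GS − V_TN, so the device is in saturation.
KCL at the drain: ½ k_n (V_GS − V_TN)² = (V_DD − V_GS)/R.
Let x = V_GS − 0.846. Then 15.7 x² + x − 3.714 = 0, giving x = 0.455 V (positive root), so V_GS = 1.3 V.
I_D = (V_DD − V_GS)/R = (4.56 − 1.3) / 36.6 = 0.089 mA.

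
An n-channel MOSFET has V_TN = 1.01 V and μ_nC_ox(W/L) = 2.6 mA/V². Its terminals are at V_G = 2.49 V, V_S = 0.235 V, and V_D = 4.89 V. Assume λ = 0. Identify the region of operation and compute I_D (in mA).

Saturation; I_D = 2.02 mA

V_GS = V_G − V_S = 2.49 − 0.235 = 2.26 V; V_DS = V_D − V_S = 4.89 − 0.235 = 4.65 V.
V_ov = V_GS − V_TN = 2.26 − 1.01 = 1.25 V.
Since V_DS = 4.65 V ≥ V_ov = 1.25 V, the device is in saturation.
I_D = ½ k_n V_ov² = 0.5 × 2.6 × 1.25² = 2.02 mA.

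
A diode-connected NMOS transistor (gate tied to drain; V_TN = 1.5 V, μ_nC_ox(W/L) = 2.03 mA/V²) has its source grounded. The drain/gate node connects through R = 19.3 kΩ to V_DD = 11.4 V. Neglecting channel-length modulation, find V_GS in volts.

V_GS = 2.19 V

With gate tied to drain, V_GS = V_DS ≥ V_GS − V_TN, so the device is in saturation.
KCL at the drain: ½ k_n (V_GS − V_TN)² = (V_DD − V_GS)/R.
Let x = V_GS − 1.5. Then 19.6 x² + x − 9.9 = 0, giving x = 0.686 V (positive root), so V_GS = 2.19 V.
I_D = (V_DD − V_GS)/R = (11.4 − 2.19) / 19.3 = 0.477 mA.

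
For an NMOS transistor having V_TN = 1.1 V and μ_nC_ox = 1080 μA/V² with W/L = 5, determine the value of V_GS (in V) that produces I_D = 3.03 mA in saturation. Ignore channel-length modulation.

k_n = μ_nC_ox · (W/L) = 5.4 mA/V².
In saturation I_D = ½ k_n (V_GS − V_TN)², so V_GS − V_TN = √(2 I_D / k_n) = √(2 × 3.03 / 5.4) = 1.06 V.
V_GS = 1.1 + 1.06 = 2.16 V.

V_GS = 2.16 V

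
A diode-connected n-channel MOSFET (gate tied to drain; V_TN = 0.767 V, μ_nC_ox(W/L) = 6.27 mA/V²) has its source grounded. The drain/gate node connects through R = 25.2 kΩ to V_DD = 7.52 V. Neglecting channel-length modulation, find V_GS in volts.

V_GS = 1.05 V

With gate tied to drain, V_GS = V_DS ≥ V_GS − V_TN, so the device is in saturation.
KCL at the drain: ½ k_n (V_GS − V_TN)² = (V_DD − V_GS)/R.
Let x = V_GS − 0.767. Then 79 x² + x − 6.753 = 0, giving x = 0.286 V (positive root), so V_GS = 1.05 V.
I_D = (V_DD − V_GS)/R = (7.52 − 1.05) / 25.2 = 0.257 mA.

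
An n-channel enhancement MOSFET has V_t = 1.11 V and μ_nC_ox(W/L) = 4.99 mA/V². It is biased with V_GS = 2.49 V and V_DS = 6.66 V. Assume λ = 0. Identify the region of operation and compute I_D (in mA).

V_ov = V_GS − V_t = 2.49 − 1.11 = 1.38 V.
Since V_DS = 6.66 V ≥ V_ov = 1.38 V, the device is in saturation.
I_D = ½ k_n V_ov² = 0.5 × 4.99 × 1.38² = 4.75 mA.

Saturation; I_D = 4.75 mA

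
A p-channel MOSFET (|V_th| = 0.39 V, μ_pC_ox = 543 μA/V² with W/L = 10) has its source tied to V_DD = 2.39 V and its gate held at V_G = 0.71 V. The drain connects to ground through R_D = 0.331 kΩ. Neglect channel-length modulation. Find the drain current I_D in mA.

V_SG = V_DD − V_G = 2.39 − 0.71 = 1.68 V, so V_ov = 1.68 − 0.39 = 1.29 V.
k_p = μ_pC_ox · (W/L) = 5.43 mA/V².
Assume saturation: I_D = ½ k_p V_ov² = 0.5 × 5.43 × 1.29² = 4.52 mA, giving V_SD = V_DD − I_D R_D = 2.39 − 4.52 × 0.331 = 0.895 V.
But 0.895 V < V_ov = 1.29 V, so the device is actually in triode.
In triode I_D = k_p[V_ov V_SD − ½ V_SD²] and I_D = (V_DD − V_SD)/R_D. Equating: 0.899 V_SD² − 3.319 V_SD + 2.39 = 0, giving V_SD = 0.981 V (the root below V_ov).
I_D = (2.39 − 0.981) / 0.331 = 4.26 mA.

I_D = 4.26 mA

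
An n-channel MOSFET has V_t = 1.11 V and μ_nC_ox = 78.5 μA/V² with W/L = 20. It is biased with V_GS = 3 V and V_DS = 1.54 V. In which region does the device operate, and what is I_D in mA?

Triode; I_D = 2.71 mA

k_n = μ_nC_ox · (W/L) = 1.57 mA/V².
V_ov = V_GS − V_t = 3 − 1.11 = 1.89 V.
Since V_DS = 1.54 V < V_ov = 1.89 V, the device is in the triode region.
I_D = k_n [V_ov · V_DS − ½ V_DS²] = 1.57 × [1.89 × 1.54 − 0.5 × 1.54²] = 2.71 mA.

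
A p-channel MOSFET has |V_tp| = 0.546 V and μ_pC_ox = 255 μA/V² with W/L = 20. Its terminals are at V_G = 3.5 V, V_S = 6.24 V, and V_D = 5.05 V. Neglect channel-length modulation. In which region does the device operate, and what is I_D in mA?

V_SG = V_S − V_G = 6.24 − 3.5 = 2.74 V; V_SD = V_S − V_D = 6.24 − 5.05 = 1.19 V.
k_p = μ_pC_ox · (W/L) = 5.1 mA/V².
V_ov = V_SG − |V_tp| = 2.74 − 0.546 = 2.19 V.
Since V_SD = 1.19 V < V_ov = 2.19 V, the device is in the triode region.
I_D = k_p [V_ov · V_SD − ½ V_SD²] = 5.1 × [2.19 × 1.19 − 0.5 × 1.19²] = 9.7 mA.

Triode; I_D = 9.70 mA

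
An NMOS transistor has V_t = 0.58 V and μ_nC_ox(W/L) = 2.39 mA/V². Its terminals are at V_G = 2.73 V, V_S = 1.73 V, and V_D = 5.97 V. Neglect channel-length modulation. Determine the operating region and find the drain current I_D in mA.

V_GS = V_G − V_S = 2.73 − 1.73 = 1 V; V_DS = V_D − V_S = 5.97 − 1.73 = 4.24 V.
V_ov = V_GS − V_t = 1 − 0.58 = 0.42 V.
Since V_DS = 4.24 V ≥ V_ov = 0.42 V, the device is in saturation.
I_D = ½ k_n V_ov² = 0.5 × 2.39 × 0.42² = 0.211 mA.

Saturation; I_D = 0.211 mA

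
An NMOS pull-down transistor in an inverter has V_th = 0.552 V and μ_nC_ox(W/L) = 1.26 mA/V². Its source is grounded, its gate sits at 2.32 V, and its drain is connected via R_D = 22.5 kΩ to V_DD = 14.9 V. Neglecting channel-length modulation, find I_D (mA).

V_GS = V_G = 2.32 V, so V_ov = 2.32 − 0.552 = 1.77 V.
Assume saturation: I_D = ½ k_n V_ov² = 0.5 × 1.26 × 1.77² = 1.97 mA, giving V_DS = V_DD − I_D R_D = 14.9 − 1.97 × 22.5 = -29.4 V.
But -29.4 V < V_ov = 1.77 V, so the device is actually in triode.
In triode I_D = k_n[V_ov V_DS − ½ V_DS²] and I_D = (V_DD − V_DS)/R_D. Equating: 14.2 V_DS² − 51.12 V_DS + 14.9 = 0, giving V_DS = 0.32 V (the root below V_ov).
I_D = (14.9 − 0.32) / 22.5 = 0.648 mA.

I_D = 0.648 mA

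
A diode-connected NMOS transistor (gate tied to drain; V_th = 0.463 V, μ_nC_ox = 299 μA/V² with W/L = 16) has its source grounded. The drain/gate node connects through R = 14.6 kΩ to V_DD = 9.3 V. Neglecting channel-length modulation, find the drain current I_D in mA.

With gate tied to drain, V_GS = V_DS ≥ V_GS − V_th, so the device is in saturation.
k_n = μ_nC_ox · (W/L) = 4.784 mA/V².
KCL at the drain: ½ k_n (V_GS − V_th)² = (V_DD − V_GS)/R.
Let x = V_GS − 0.463. Then 34.9 x² + x − 8.837 = 0, giving x = 0.489 V (positive root), so V_GS = 0.952 V.
I_D = (V_DD − V_GS)/R = (9.3 − 0.952) / 14.6 = 0.572 mA.

I_D = 0.572 mA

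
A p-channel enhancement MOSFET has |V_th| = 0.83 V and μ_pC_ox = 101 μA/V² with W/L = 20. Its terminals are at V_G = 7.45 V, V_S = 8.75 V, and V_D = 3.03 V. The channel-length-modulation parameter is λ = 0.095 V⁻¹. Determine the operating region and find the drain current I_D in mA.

V_SG = V_S − V_G = 8.75 − 7.45 = 1.3 V; V_SD = V_S − V_D = 8.75 − 3.03 = 5.72 V.
k_p = μ_pC_ox · (W/L) = 2.02 mA/V².
V_ov = V_SG − |V_th| = 1.3 − 0.83 = 0.47 V.
Since V_SD = 5.72 V ≥ V_ov = 0.47 V, the device is in saturation.
I_D = ½ k_p V_ov² (1 + λ V_SD) = 0.5 × 2.02 × 0.47² × (1 + 0.095 × 5.72) = 0.344 mA.

Saturation; I_D = 0.344 mA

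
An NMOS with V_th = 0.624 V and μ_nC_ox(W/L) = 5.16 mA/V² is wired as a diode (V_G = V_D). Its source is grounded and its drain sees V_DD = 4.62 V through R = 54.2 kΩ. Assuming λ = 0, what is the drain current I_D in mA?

With gate tied to drain, V_GS = V_DS ≥ V_GS − V_th, so the device is in saturation.
KCL at the drain: ½ k_n (V_GS − V_th)² = (V_DD − V_GS)/R.
Let x = V_GS − 0.624. Then 140 x² + x − 3.996 = 0, giving x = 0.166 V (positive root), so V_GS = 0.79 V.
I_D = (V_DD − V_GS)/R = (4.62 − 0.79) / 54.2 = 0.0707 mA.

I_D = 0.0707 mA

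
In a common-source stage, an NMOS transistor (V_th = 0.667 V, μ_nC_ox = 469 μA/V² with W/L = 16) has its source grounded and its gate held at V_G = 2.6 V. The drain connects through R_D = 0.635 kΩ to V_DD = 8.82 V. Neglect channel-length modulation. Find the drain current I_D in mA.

I_D = 12.0 mA

V_GS = V_G = 2.6 V, so V_ov = 2.6 − 0.667 = 1.93 V.
k_n = μ_nC_ox · (W/L) = 7.504 mA/V².
Assume saturation: I_D = ½ k_n V_ov² = 0.5 × 7.504 × 1.93² = 14 mA, giving V_DS = V_DD − I_D R_D = 8.82 − 14 × 0.635 = -0.0823 V.
But -0.0823 V < V_ov = 1.93 V, so the device is actually in triode.
In triode I_D = k_n[V_ov V_DS − ½ V_DS²] and I_D = (V_DD − V_DS)/R_D. Equating: 2.38 V_DS² − 10.21 V_DS + 8.82 = 0, giving V_DS = 1.2 V (the root below V_ov).
I_D = (8.82 − 1.2) / 0.635 = 12 mA.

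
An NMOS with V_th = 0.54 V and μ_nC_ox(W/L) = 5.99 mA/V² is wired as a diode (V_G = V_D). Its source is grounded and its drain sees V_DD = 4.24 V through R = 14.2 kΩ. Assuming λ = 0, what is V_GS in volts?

V_GS = 0.823 V

With gate tied to drain, V_GS = V_DS ≥ V_GS − V_th, so the device is in saturation.
KCL at the drain: ½ k_n (V_GS − V_th)² = (V_DD − V_GS)/R.
Let x = V_GS − 0.54. Then 42.5 x² + x − 3.7 = 0, giving x = 0.283 V (positive root), so V_GS = 0.823 V.
I_D = (V_DD − V_GS)/R = (4.24 − 0.823) / 14.2 = 0.241 mA.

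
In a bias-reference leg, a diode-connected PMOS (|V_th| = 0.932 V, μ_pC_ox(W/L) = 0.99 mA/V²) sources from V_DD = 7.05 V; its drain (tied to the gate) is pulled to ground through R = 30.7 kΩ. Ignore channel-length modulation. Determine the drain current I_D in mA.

I_D = 0.180 mA

With gate tied to drain, V_SG = V_SD ≥ V_SG − |V_th|, so the device is in saturation.
KCL at the drain: ½ k_p (V_SG − |V_th|)² = (V_DD − V_SG)/R.
Let x = V_SG − 0.932. Then 15.2 x² + x − 6.118 = 0, giving x = 0.602 V (positive root), so V_SG = 1.53 V.
I_D = (V_DD − V_SG)/R = (7.05 − 1.53) / 30.7 = 0.18 mA.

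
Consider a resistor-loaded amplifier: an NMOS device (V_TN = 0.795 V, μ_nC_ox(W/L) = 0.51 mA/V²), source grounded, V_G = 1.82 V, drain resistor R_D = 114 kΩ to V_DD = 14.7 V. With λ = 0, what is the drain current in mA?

V_GS = V_G = 1.82 V, so V_ov = 1.82 − 0.795 = 1.02 V.
Assume saturation: I_D = ½ k_n V_ov² = 0.5 × 0.51 × 1.02² = 0.268 mA, giving V_DS = V_DD − I_D R_D = 14.7 − 0.268 × 114 = -15.8 V.
But -15.8 V < V_ov = 1.02 V, so the device is actually in triode.
In triode I_D = k_n[V_ov V_DS − ½ V_DS²] and I_D = (V_DD − V_DS)/R_D. Equating: 29.1 V_DS² − 60.59 V_DS + 14.7 = 0, giving V_DS = 0.28 V (the root below V_ov).
I_D = (14.7 − 0.28) / 114 = 0.126 mA.

I_D = 0.126 mA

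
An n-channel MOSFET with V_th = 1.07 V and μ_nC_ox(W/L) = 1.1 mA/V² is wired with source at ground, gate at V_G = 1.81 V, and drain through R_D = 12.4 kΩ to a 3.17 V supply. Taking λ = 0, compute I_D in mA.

I_D = 0.226 mA

V_GS = V_G = 1.81 V, so V_ov = 1.81 − 1.07 = 0.74 V.
Assume saturation: I_D = ½ k_n V_ov² = 0.5 × 1.1 × 0.74² = 0.301 mA, giving V_DS = V_DD − I_D R_D = 3.17 − 0.301 × 12.4 = -0.565 V.
But -0.565 V < V_ov = 0.74 V, so the device is actually in triode.
In triode I_D = k_n[V_ov V_DS − ½ V_DS²] and I_D = (V_DD − V_DS)/R_D. Equating: 6.82 V_DS² − 11.09 V_DS + 3.17 = 0, giving V_DS = 0.37 V (the root below V_ov).
I_D = (3.17 − 0.37) / 12.4 = 0.226 mA.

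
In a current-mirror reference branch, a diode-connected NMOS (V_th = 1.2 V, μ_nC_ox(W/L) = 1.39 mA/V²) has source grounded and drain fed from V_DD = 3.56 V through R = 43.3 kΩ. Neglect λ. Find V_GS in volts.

With gate tied to drain, V_GS = V_DS ≥ V_GS − V_th, so the device is in saturation.
KCL at the drain: ½ k_n (V_GS − V_th)² = (V_DD − V_GS)/R.
Let x = V_GS − 1.2. Then 30.1 x² + x − 2.36 = 0, giving x = 0.264 V (positive root), so V_GS = 1.46 V.
I_D = (V_DD − V_GS)/R = (3.56 − 1.46) / 43.3 = 0.0484 mA.

V_GS = 1.46 V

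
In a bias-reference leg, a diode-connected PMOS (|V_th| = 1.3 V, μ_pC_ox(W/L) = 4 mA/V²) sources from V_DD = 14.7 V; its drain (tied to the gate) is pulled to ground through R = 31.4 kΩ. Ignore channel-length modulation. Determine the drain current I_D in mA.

With gate tied to drain, V_SG = V_SD ≥ V_SG − |V_th|, so the device is in saturation.
KCL at the drain: ½ k_p (V_SG − |V_th|)² = (V_DD − V_SG)/R.
Let x = V_SG − 1.3. Then 62.8 x² + x − 13.4 = 0, giving x = 0.454 V (positive root), so V_SG = 1.75 V.
I_D = (V_DD − V_SG)/R = (14.7 − 1.75) / 31.4 = 0.412 mA.

I_D = 0.412 mA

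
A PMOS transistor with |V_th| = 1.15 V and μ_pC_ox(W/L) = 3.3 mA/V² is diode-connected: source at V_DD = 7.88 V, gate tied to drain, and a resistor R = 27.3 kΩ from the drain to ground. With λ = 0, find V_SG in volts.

V_SG = 1.53 V

With gate tied to drain, V_SG = V_SD ≥ V_SG − |V_th|, so the device is in saturation.
KCL at the drain: ½ k_p (V_SG − |V_th|)² = (V_DD − V_SG)/R.
Let x = V_SG − 1.15. Then 45 x² + x − 6.73 = 0, giving x = 0.376 V (positive root), so V_SG = 1.53 V.
I_D = (V_DD − V_SG)/R = (7.88 − 1.53) / 27.3 = 0.233 mA.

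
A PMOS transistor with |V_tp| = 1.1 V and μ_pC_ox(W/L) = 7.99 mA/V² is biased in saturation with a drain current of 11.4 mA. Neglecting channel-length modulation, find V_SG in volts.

V_SG = 2.79 V

In saturation I_D = ½ k_p (V_SG − |V_tp|)², so V_SG − |V_tp| = √(2 I_D / k_p) = √(2 × 11.4 / 7.99) = 1.69 V.
V_SG = 1.1 + 1.69 = 2.79 V.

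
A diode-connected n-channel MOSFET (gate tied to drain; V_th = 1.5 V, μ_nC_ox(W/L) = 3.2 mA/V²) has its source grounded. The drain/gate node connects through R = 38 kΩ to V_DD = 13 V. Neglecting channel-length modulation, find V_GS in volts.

With gate tied to drain, V_GS = V_DS ≥ V_GS − V_th, so the device is in saturation.
KCL at the drain: ½ k_n (V_GS − V_th)² = (V_DD − V_GS)/R.
Let x = V_GS − 1.5. Then 60.8 x² + x − 11.5 = 0, giving x = 0.427 V (positive root), so V_GS = 1.93 V.
I_D = (V_DD − V_GS)/R = (13 − 1.93) / 38 = 0.291 mA.

V_GS = 1.93 V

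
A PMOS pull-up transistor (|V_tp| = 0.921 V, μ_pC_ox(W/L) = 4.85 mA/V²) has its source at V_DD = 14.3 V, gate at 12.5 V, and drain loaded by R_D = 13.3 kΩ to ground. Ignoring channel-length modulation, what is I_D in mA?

I_D = 1.05 mA

V_SG = V_DD − V_G = 14.3 − 12.5 = 1.8 V, so V_ov = 1.8 − 0.921 = 0.879 V.
Assume saturation: I_D = ½ k_p V_ov² = 0.5 × 4.85 × 0.879² = 1.87 mA, giving V_SD = V_DD − I_D R_D = 14.3 − 1.87 × 13.3 = -10.6 V.
But -10.6 V < V_ov = 0.879 V, so the device is actually in triode.
In triode I_D = k_p[V_ov V_SD − ½ V_SD²] and I_D = (V_DD − V_SD)/R_D. Equating: 32.3 V_SD² − 57.7 V_SD + 14.3 = 0, giving V_SD = 0.297 V (the root below V_ov).
I_D = (14.3 − 0.297) / 13.3 = 1.05 mA.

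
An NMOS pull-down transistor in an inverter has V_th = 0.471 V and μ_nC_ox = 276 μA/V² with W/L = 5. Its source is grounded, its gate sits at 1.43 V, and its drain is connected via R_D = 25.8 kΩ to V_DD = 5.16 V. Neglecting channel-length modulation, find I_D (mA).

V_GS = V_G = 1.43 V, so V_ov = 1.43 − 0.471 = 0.959 V.
k_n = μ_nC_ox · (W/L) = 1.38 mA/V².
Assume saturation: I_D = ½ k_n V_ov² = 0.5 × 1.38 × 0.959² = 0.635 mA, giving V_DS = V_DD − I_D R_D = 5.16 − 0.635 × 25.8 = -11.2 V.
But -11.2 V < V_ov = 0.959 V, so the device is actually in triode.
In triode I_D = k_n[V_ov V_DS − ½ V_DS²] and I_D = (V_DD − V_DS)/R_D. Equating: 17.8 V_DS² − 35.14 V_DS + 5.16 = 0, giving V_DS = 0.16 V (the root below V_ov).
I_D = (5.16 − 0.16) / 25.8 = 0.194 mA.

I_D = 0.194 mA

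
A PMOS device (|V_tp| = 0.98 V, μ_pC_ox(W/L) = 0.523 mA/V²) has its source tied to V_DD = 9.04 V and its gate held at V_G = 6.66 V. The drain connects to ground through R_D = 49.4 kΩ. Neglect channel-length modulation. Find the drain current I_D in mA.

I_D = 0.178 mA

V_SG = V_DD − V_G = 9.04 − 6.66 = 2.38 V, so V_ov = 2.38 − 0.98 = 1.4 V.
Assume saturation: I_D = ½ k_p V_ov² = 0.5 × 0.523 × 1.4² = 0.513 mA, giving V_SD = V_DD − I_D R_D = 9.04 − 0.513 × 49.4 = -16.3 V.
But -16.3 V < V_ov = 1.4 V, so the device is actually in triode.
In triode I_D = k_p[V_ov V_SD − ½ V_SD²] and I_D = (V_DD − V_SD)/R_D. Equating: 12.9 V_SD² − 37.17 V_SD + 9.04 = 0, giving V_SD = 0.268 V (the root below V_ov).
I_D = (9.04 − 0.268) / 49.4 = 0.178 mA.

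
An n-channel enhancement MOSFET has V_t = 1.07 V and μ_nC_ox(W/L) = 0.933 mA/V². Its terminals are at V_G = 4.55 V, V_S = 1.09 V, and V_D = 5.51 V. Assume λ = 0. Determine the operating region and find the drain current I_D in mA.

Saturation; I_D = 2.66 mA

V_GS = V_G − V_S = 4.55 − 1.09 = 3.46 V; V_DS = V_D − V_S = 5.51 − 1.09 = 4.42 V.
V_ov = V_GS − V_t = 3.46 − 1.07 = 2.39 V.
Since V_DS = 4.42 V ≥ V_ov = 2.39 V, the device is in saturation.
I_D = ½ k_n V_ov² = 0.5 × 0.933 × 2.39² = 2.66 mA.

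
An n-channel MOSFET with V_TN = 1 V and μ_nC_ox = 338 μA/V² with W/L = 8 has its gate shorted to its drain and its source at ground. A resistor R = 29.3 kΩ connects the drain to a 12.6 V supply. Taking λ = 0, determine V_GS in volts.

With gate tied to drain, V_GS = V_DS ≥ V_GS − V_TN, so the device is in saturation.
k_n = μ_nC_ox · (W/L) = 2.704 mA/V².
KCL at the drain: ½ k_n (V_GS − V_TN)² = (V_DD − V_GS)/R.
Let x = V_GS − 1. Then 39.6 x² + x − 11.6 = 0, giving x = 0.529 V (positive root), so V_GS = 1.53 V.
I_D = (V_DD − V_GS)/R = (12.6 − 1.53) / 29.3 = 0.378 mA.

V_GS = 1.53 V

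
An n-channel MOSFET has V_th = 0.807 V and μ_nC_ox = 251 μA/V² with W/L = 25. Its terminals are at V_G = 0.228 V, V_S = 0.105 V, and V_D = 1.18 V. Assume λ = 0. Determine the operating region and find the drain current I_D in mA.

V_GS = V_G − V_S = 0.228 − 0.105 = 0.123 V; V_DS = V_D − V_S = 1.18 − 0.105 = 1.07 V.
V_GS = 0.123 V < V_th = 0.807 V, so the transistor is in cutoff.

Cutoff; I_D = 0 mA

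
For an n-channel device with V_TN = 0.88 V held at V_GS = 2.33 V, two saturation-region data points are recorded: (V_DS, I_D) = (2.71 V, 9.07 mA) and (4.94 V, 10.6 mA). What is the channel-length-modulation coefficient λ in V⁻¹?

With V_GS fixed, I_D ∝ (1 + λ V_DS) in saturation, so I_D2/I_D1 = (1 + λ V_DS2)/(1 + λ V_DS1).
10.6/9.07 = 1.169 = (1 + 4.94 λ)/(1 + 2.71 λ).
Solving: λ (I_D1 V_DS2 − I_D2 V_DS1) = I_D2 − I_D1, so λ = (10.6 − 9.07) / (9.07 × 4.94 − 10.6 × 2.71) = 1.53 / 16.1 = 0.0952 V⁻¹.

λ = 0.0952 V⁻¹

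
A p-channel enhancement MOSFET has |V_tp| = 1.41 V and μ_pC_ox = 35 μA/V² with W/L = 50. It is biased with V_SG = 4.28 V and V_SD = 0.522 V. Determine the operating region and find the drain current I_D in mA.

k_p = μ_pC_ox · (W/L) = 1.75 mA/V².
V_ov = V_SG − |V_tp| = 4.28 − 1.41 = 2.87 V.
Since V_SD = 0.522 V < V_ov = 2.87 V, the device is in the triode region.
I_D = k_p [V_ov · V_SD − ½ V_SD²] = 1.75 × [2.87 × 0.522 − 0.5 × 0.522²] = 2.38 mA.

Triode; I_D = 2.38 mA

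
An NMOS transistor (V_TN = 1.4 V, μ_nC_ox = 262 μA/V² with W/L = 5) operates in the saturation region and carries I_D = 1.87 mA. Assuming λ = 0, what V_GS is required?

k_n = μ_nC_ox · (W/L) = 1.31 mA/V².
In saturation I_D = ½ k_n (V_GS − V_TN)², so V_GS − V_TN = √(2 I_D / k_n) = √(2 × 1.87 / 1.31) = 1.69 V.
V_GS = 1.4 + 1.69 = 3.09 V.

V_GS = 3.09 V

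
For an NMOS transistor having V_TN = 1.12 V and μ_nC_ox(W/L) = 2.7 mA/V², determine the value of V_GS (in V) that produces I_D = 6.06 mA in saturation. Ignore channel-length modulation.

V_GS = 3.24 V

In saturation I_D = ½ k_n (V_GS − V_TN)², so V_GS − V_TN = √(2 I_D / k_n) = √(2 × 6.06 / 2.7) = 2.12 V.
V_GS = 1.12 + 2.12 = 3.24 V.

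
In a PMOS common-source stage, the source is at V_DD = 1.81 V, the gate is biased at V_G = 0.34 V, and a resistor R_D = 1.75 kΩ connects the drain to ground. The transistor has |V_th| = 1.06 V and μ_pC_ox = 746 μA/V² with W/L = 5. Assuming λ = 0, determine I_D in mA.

I_D = 0.314 mA

V_SG = V_DD − V_G = 1.81 − 0.34 = 1.47 V, so V_ov = 1.47 − 1.06 = 0.41 V.
k_p = μ_pC_ox · (W/L) = 3.73 mA/V².
Assume saturation: I_D = ½ k_p V_ov² = 0.5 × 3.73 × 0.41² = 0.314 mA, giving V_SD = V_DD − I_D R_D = 1.81 − 0.314 × 1.75 = 1.26 V.
V_SD = 1.26 V ≥ V_ov = 0.41 V, confirming saturation.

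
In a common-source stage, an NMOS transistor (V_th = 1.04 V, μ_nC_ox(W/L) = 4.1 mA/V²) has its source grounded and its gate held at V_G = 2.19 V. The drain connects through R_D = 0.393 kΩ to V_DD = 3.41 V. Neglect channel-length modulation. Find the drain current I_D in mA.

V_GS = V_G = 2.19 V, so V_ov = 2.19 − 1.04 = 1.15 V.
Assume saturation: I_D = ½ k_n V_ov² = 0.5 × 4.1 × 1.15² = 2.71 mA, giving V_DS = V_DD − I_D R_D = 3.41 − 2.71 × 0.393 = 2.34 V.
V_DS = 2.34 V ≥ V_ov = 1.15 V, confirming saturation.

I_D = 2.71 mA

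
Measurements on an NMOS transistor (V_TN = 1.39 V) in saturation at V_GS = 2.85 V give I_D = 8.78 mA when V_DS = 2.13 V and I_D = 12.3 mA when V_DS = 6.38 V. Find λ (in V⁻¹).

λ = 0.118 V⁻¹

With V_GS fixed, I_D ∝ (1 + λ V_DS) in saturation, so I_D2/I_D1 = (1 + λ V_DS2)/(1 + λ V_DS1).
12.3/8.78 = 1.401 = (1 + 6.38 λ)/(1 + 2.13 λ).
Solving: λ (I_D1 V_DS2 − I_D2 V_DS1) = I_D2 − I_D1, so λ = (12.3 − 8.78) / (8.78 × 6.38 − 12.3 × 2.13) = 3.52 / 29.8 = 0.118 V⁻¹.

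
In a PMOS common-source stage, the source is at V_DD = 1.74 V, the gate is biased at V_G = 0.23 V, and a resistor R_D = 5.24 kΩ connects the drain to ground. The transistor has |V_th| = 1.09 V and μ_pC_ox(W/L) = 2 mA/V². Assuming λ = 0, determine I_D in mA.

I_D = 0.176 mA

V_SG = V_DD − V_G = 1.74 − 0.23 = 1.51 V, so V_ov = 1.51 − 1.09 = 0.42 V.
Assume saturation: I_D = ½ k_p V_ov² = 0.5 × 2 × 0.42² = 0.176 mA, giving V_SD = V_DD − I_D R_D = 1.74 − 0.176 × 5.24 = 0.816 V.
V_SD = 0.816 V ≥ V_ov = 0.42 V, confirming saturation.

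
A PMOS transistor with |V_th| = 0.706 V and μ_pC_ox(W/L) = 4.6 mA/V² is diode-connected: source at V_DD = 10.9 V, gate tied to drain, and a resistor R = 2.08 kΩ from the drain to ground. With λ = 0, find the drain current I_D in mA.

I_D = 4.25 mA

With gate tied to drain, V_SG = V_SD ≥ V_SG − |V_th|, so the device is in saturation.
KCL at the drain: ½ k_p (V_SG − |V_th|)² = (V_DD − V_SG)/R.
Let x = V_SG − 0.706. Then 4.78 x² + x − 10.19 = 0, giving x = 1.36 V (positive root), so V_SG = 2.06 V.
I_D = (V_DD − V_SG)/R = (10.9 − 2.06) / 2.08 = 4.25 mA.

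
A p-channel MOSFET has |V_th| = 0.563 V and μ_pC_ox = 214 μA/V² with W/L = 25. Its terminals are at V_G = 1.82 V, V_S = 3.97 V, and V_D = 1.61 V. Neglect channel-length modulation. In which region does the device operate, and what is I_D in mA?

Saturation; I_D = 6.74 mA

V_SG = V_S − V_G = 3.97 − 1.82 = 2.15 V; V_SD = V_S − V_D = 3.97 − 1.61 = 2.36 V.
k_p = μ_pC_ox · (W/L) = 5.35 mA/V².
V_ov = V_SG − |V_th| = 2.15 − 0.563 = 1.59 V.
Since V_SD = 2.36 V ≥ V_ov = 1.59 V, the device is in saturation.
I_D = ½ k_p V_ov² = 0.5 × 5.35 × 1.59² = 6.74 mA.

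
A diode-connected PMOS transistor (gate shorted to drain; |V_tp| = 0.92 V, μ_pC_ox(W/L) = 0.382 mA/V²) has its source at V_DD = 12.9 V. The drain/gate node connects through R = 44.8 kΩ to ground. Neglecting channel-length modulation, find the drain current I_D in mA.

I_D = 0.242 mA

With gate tied to drain, V_SG = V_SD ≥ V_SG − |V_tp|, so the device is in saturation.
KCL at the drain: ½ k_p (V_SG − |V_tp|)² = (V_DD − V_SG)/R.
Let x = V_SG − 0.92. Then 8.56 x² + x − 11.98 = 0, giving x = 1.13 V (positive root), so V_SG = 2.05 V.
I_D = (V_DD − V_SG)/R = (12.9 − 2.05) / 44.8 = 0.242 mA.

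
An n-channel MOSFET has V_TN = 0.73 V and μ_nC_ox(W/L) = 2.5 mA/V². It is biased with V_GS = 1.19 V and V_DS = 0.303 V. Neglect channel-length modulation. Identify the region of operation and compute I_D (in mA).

Triode; I_D = 0.234 mA

V_ov = V_GS − V_TN = 1.19 − 0.73 = 0.46 V.
Since V_DS = 0.303 V < V_ov = 0.46 V, the device is in the triode region.
I_D = k_n [V_ov · V_DS − ½ V_DS²] = 2.5 × [0.46 × 0.303 − 0.5 × 0.303²] = 0.234 mA.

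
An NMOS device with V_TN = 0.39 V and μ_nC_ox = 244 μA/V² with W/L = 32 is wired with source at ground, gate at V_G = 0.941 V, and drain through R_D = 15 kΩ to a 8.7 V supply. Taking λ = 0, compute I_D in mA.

I_D = 0.570 mA

V_GS = V_G = 0.941 V, so V_ov = 0.941 − 0.39 = 0.551 V.
k_n = μ_nC_ox · (W/L) = 7.808 mA/V².
Assume saturation: I_D = ½ k_n V_ov² = 0.5 × 7.808 × 0.551² = 1.19 mA, giving V_DS = V_DD − I_D R_D = 8.7 − 1.19 × 15 = -9.08 V.
But -9.08 V < V_ov = 0.551 V, so the device is actually in triode.
In triode I_D = k_n[V_ov V_DS − ½ V_DS²] and I_D = (V_DD − V_DS)/R_D. Equating: 58.6 V_DS² − 65.53 V_DS + 8.7 = 0, giving V_DS = 0.154 V (the root below V_ov).
I_D = (8.7 − 0.154) / 15 = 0.57 mA.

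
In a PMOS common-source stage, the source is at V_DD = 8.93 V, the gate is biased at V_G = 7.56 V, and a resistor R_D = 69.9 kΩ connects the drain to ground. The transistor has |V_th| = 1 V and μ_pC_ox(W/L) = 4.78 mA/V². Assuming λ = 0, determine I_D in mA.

I_D = 0.127 mA

V_SG = V_DD − V_G = 8.93 − 7.56 = 1.37 V, so V_ov = 1.37 − 1 = 0.37 V.
Assume saturation: I_D = ½ k_p V_ov² = 0.5 × 4.78 × 0.37² = 0.327 mA, giving V_SD = V_DD − I_D R_D = 8.93 − 0.327 × 69.9 = -13.9 V.
But -13.9 V < V_ov = 0.37 V, so the device is actually in triode.
In triode I_D = k_p[V_ov V_SD − ½ V_SD²] and I_D = (V_DD − V_SD)/R_D. Equating: 167 V_SD² − 124.6 V_SD + 8.93 = 0, giving V_SD = 0.0803 V (the root below V_ov).
I_D = (8.93 − 0.0803) / 69.9 = 0.127 mA.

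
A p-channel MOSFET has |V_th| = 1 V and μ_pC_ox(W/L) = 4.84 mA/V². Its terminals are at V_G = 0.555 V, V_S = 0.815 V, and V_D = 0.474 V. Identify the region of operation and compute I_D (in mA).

Cutoff; I_D = 0 mA

V_SG = V_S − V_G = 0.815 − 0.555 = 0.26 V; V_SD = V_S − V_D = 0.815 − 0.474 = 0.341 V.
V_SG = 0.26 V < |V_th| = 1 V, so the transistor is in cutoff.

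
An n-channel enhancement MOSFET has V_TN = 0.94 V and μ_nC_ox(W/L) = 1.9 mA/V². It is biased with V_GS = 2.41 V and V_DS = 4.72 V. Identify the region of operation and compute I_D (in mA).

V_ov = V_GS − V_TN = 2.41 − 0.94 = 1.47 V.
Since V_DS = 4.72 V ≥ V_ov = 1.47 V, the device is in saturation.
I_D = ½ k_n V_ov² = 0.5 × 1.9 × 1.47² = 2.05 mA.

Saturation; I_D = 2.05 mA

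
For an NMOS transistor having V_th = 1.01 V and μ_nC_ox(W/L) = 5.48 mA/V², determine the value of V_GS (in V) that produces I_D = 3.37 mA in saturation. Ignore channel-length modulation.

In saturation I_D = ½ k_n (V_GS − V_th)², so V_GS − V_th = √(2 I_D / k_n) = √(2 × 3.37 / 5.48) = 1.11 V.
V_GS = 1.01 + 1.11 = 2.12 V.

V_GS = 2.12 V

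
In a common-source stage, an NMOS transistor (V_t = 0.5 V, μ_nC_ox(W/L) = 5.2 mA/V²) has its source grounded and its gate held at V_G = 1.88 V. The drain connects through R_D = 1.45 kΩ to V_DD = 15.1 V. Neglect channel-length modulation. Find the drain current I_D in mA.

I_D = 4.95 mA

V_GS = V_G = 1.88 V, so V_ov = 1.88 − 0.5 = 1.38 V.
Assume saturation: I_D = ½ k_n V_ov² = 0.5 × 5.2 × 1.38² = 4.95 mA, giving V_DS = V_DD − I_D R_D = 15.1 − 4.95 × 1.45 = 7.92 V.
V_DS = 7.92 V ≥ V_ov = 1.38 V, confirming saturation.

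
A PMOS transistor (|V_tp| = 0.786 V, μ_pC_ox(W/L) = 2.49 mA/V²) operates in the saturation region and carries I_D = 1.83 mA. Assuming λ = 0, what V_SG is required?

V_SG = 2.00 V

In saturation I_D = ½ k_p (V_SG − |V_tp|)², so V_SG − |V_tp| = √(2 I_D / k_p) = √(2 × 1.83 / 2.49) = 1.21 V.
V_SG = 0.786 + 1.21 = 2 V.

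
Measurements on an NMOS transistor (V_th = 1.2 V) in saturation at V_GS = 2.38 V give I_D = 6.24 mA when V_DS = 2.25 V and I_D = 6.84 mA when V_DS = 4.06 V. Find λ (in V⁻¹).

With V_GS fixed, I_D ∝ (1 + λ V_DS) in saturation, so I_D2/I_D1 = (1 + λ V_DS2)/(1 + λ V_DS1).
6.84/6.24 = 1.096 = (1 + 4.06 λ)/(1 + 2.25 λ).
Solving: λ (I_D1 V_DS2 − I_D2 V_DS1) = I_D2 − I_D1, so λ = (6.84 − 6.24) / (6.24 × 4.06 − 6.84 × 2.25) = 0.6 / 9.94 = 0.0603 V⁻¹.

λ = 0.0603 V⁻¹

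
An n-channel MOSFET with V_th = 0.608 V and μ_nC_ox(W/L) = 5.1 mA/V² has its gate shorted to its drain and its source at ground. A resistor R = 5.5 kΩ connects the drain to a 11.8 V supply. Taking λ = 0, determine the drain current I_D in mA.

I_D = 1.88 mA

With gate tied to drain, V_GS = V_DS ≥ V_GS − V_th, so the device is in saturation.
KCL at the drain: ½ k_n (V_GS − V_th)² = (V_DD − V_GS)/R.
Let x = V_GS − 0.608. Then 14 x² + x − 11.19 = 0, giving x = 0.858 V (positive root), so V_GS = 1.47 V.
I_D = (V_DD − V_GS)/R = (11.8 − 1.47) / 5.5 = 1.88 mA.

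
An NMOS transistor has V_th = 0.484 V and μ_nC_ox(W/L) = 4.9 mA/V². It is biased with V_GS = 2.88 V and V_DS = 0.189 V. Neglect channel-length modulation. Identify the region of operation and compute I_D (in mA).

V_ov = V_GS − V_th = 2.88 − 0.484 = 2.4 V.
Since V_DS = 0.189 V < V_ov = 2.4 V, the device is in the triode region.
I_D = k_n [V_ov · V_DS − ½ V_DS²] = 4.9 × [2.4 × 0.189 − 0.5 × 0.189²] = 2.13 mA.

Triode; I_D = 2.13 mA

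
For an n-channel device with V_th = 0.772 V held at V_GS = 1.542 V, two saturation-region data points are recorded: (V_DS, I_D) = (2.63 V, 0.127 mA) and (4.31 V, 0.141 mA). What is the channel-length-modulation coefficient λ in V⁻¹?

With V_GS fixed, I_D ∝ (1 + λ V_DS) in saturation, so I_D2/I_D1 = (1 + λ V_DS2)/(1 + λ V_DS1).
0.141/0.127 = 1.11 = (1 + 4.31 λ)/(1 + 2.63 λ).
Solving: λ (I_D1 V_DS2 − I_D2 V_DS1) = I_D2 − I_D1, so λ = (0.141 − 0.127) / (0.127 × 4.31 − 0.141 × 2.63) = 0.014 / 0.177 = 0.0793 V⁻¹.

λ = 0.0793 V⁻¹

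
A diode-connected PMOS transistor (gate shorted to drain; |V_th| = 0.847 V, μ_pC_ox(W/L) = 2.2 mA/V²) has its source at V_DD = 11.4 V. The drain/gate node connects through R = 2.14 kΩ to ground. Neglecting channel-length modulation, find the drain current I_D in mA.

I_D = 4.04 mA

With gate tied to drain, V_SG = V_SD ≥ V_SG − |V_th|, so the device is in saturation.
KCL at the drain: ½ k_p (V_SG − |V_th|)² = (V_DD − V_SG)/R.
Let x = V_SG − 0.847. Then 2.35 x² + x − 10.55 = 0, giving x = 1.92 V (positive root), so V_SG = 2.76 V.
I_D = (V_DD − V_SG)/R = (11.4 − 2.76) / 2.14 = 4.04 mA.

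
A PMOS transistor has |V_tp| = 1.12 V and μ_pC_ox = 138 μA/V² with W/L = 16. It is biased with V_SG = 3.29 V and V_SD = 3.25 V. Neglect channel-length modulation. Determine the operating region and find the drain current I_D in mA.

k_p = μ_pC_ox · (W/L) = 2.208 mA/V².
V_ov = V_SG − |V_tp| = 3.29 − 1.12 = 2.17 V.
Since V_SD = 3.25 V ≥ V_ov = 2.17 V, the device is in saturation.
I_D = ½ k_p V_ov² = 0.5 × 2.208 × 2.17² = 5.2 mA.

Saturation; I_D = 5.20 mA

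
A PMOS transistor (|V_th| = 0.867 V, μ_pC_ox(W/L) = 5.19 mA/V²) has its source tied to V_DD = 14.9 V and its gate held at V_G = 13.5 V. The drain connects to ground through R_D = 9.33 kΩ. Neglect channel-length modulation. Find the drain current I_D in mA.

I_D = 0.737 mA

V_SG = V_DD − V_G = 14.9 − 13.5 = 1.4 V, so V_ov = 1.4 − 0.867 = 0.533 V.
Assume saturation: I_D = ½ k_p V_ov² = 0.5 × 5.19 × 0.533² = 0.737 mA, giving V_SD = V_DD − I_D R_D = 14.9 − 0.737 × 9.33 = 8.02 V.
V_SD = 8.02 V ≥ V_ov = 0.533 V, confirming saturation.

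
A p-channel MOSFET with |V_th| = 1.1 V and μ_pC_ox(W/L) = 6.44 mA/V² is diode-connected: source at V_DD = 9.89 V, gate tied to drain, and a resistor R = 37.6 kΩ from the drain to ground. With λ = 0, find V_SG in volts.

V_SG = 1.37 V

With gate tied to drain, V_SG = V_SD ≥ V_SG − |V_th|, so the device is in saturation.
KCL at the drain: ½ k_p (V_SG − |V_th|)² = (V_DD − V_SG)/R.
Let x = V_SG − 1.1. Then 121 x² + x − 8.79 = 0, giving x = 0.265 V (positive root), so V_SG = 1.37 V.
I_D = (V_DD − V_SG)/R = (9.89 − 1.37) / 37.6 = 0.227 mA.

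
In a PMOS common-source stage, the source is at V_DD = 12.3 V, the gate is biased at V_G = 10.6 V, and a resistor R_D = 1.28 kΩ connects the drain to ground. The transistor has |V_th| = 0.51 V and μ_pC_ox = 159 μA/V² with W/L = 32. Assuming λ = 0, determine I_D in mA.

V_SG = V_DD − V_G = 12.3 − 10.6 = 1.7 V, so V_ov = 1.7 − 0.51 = 1.19 V.
k_p = μ_pC_ox · (W/L) = 5.088 mA/V².
Assume saturation: I_D = ½ k_p V_ov² = 0.5 × 5.088 × 1.19² = 3.6 mA, giving V_SD = V_DD − I_D R_D = 12.3 − 3.6 × 1.28 = 7.69 V.
V_SD = 7.69 V ≥ V_ov = 1.19 V, confirming saturation.

I_D = 3.60 mA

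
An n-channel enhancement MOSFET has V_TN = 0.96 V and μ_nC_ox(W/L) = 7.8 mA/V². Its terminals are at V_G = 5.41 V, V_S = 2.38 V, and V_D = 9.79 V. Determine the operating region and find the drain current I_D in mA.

V_GS = V_G − V_S = 5.41 − 2.38 = 3.03 V; V_DS = V_D − V_S = 9.79 − 2.38 = 7.41 V.
V_ov = V_GS − V_TN = 3.03 − 0.96 = 2.07 V.
Since V_DS = 7.41 V ≥ V_ov = 2.07 V, the device is in saturation.
I_D = ½ k_n V_ov² = 0.5 × 7.8 × 2.07² = 16.7 mA.

Saturation; I_D = 16.7 mA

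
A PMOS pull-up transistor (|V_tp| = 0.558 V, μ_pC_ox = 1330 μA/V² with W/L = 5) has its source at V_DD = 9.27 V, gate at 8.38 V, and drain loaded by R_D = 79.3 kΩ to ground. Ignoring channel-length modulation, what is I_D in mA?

V_SG = V_DD − V_G = 9.27 − 8.38 = 0.89 V, so V_ov = 0.89 − 0.558 = 0.332 V.
k_p = μ_pC_ox · (W/L) = 6.65 mA/V².
Assume saturation: I_D = ½ k_p V_ov² = 0.5 × 6.65 × 0.332² = 0.366 mA, giving V_SD = V_DD − I_D R_D = 9.27 − 0.366 × 79.3 = -19.8 V.
But -19.8 V < V_ov = 0.332 V, so the device is actually in triode.
In triode I_D = k_p[V_ov V_SD − ½ V_SD²] and I_D = (V_DD − V_SD)/R_D. Equating: 264 V_SD² − 176.1 V_SD + 9.27 = 0, giving V_SD = 0.0576 V (the root below V_ov).
I_D = (9.27 − 0.0576) / 79.3 = 0.116 mA.

I_D = 0.116 mA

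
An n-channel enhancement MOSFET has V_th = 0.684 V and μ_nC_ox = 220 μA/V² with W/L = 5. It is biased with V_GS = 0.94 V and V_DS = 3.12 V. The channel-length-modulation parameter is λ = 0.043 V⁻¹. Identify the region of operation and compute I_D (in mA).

k_n = μ_nC_ox · (W/L) = 1.1 mA/V².
V_ov = V_GS − V_th = 0.94 − 0.684 = 0.256 V.
Since V_DS = 3.12 V ≥ V_ov = 0.256 V, the device is in saturation.
I_D = ½ k_n V_ov² (1 + λ V_DS) = 0.5 × 1.1 × 0.256² × (1 + 0.043 × 3.12) = 0.0409 mA.

Saturation; I_D = 0.0409 mA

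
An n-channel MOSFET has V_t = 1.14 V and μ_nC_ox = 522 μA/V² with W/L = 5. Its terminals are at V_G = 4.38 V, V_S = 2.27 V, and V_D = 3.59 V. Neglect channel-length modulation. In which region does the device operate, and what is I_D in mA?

Saturation; I_D = 1.23 mA

V_GS = V_G − V_S = 4.38 − 2.27 = 2.11 V; V_DS = V_D − V_S = 3.59 − 2.27 = 1.32 V.
k_n = μ_nC_ox · (W/L) = 2.61 mA/V².
V_ov = V_GS − V_t = 2.11 − 1.14 = 0.97 V.
Since V_DS = 1.32 V ≥ V_ov = 0.97 V, the device is in saturation.
I_D = ½ k_n V_ov² = 0.5 × 2.61 × 0.97² = 1.23 mA.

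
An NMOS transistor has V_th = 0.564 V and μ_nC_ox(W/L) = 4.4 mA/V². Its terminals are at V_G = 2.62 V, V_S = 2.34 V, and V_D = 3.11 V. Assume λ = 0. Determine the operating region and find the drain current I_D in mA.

V_GS = V_G − V_S = 2.62 − 2.34 = 0.28 V; V_DS = V_D − V_S = 3.11 − 2.34 = 0.77 V.
V_GS = 0.28 V < V_th = 0.564 V, so the transistor is in cutoff.

Cutoff; I_D = 0 mA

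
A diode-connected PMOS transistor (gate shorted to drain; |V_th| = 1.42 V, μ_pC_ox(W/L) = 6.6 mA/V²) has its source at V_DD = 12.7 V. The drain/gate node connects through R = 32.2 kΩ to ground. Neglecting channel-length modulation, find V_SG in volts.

With gate tied to drain, V_SG = V_SD ≥ V_SG − |V_th|, so the device is in saturation.
KCL at the drain: ½ k_p (V_SG − |V_th|)² = (V_DD − V_SG)/R.
Let x = V_SG − 1.42. Then 106 x² + x − 11.28 = 0, giving x = 0.321 V (positive root), so V_SG = 1.74 V.
I_D = (V_DD − V_SG)/R = (12.7 − 1.74) / 32.2 = 0.34 mA.

V_SG = 1.74 V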